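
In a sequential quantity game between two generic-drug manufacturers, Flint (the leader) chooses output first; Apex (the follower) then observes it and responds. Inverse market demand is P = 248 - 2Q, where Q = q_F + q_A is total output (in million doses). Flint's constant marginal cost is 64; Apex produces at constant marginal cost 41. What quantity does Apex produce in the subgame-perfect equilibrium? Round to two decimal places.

Solve by backward induction. Given q_F, the follower Apex maximises π_A = (248 - 2q_F - 2q_A)q_A - 41q_A.
Setting the follower's marginal profit to zero, 207 - 2q_F - 4q_A = 0, i.e. q_A = (207 - 2q_F)/4.
Flint substitutes q_A(q_F) into its own profit: π_F = q_F(248 - 2q_F - (207 - 2q_F)/2) - 64q_F = (289/2 - q_F)q_F - 64q_F.
The leader's first-order condition 161/2 - 2q_F = 0 yields q_F = 161/4.
Then q_A = (207 - 2·(161/4))/4 = 253/8.

31.63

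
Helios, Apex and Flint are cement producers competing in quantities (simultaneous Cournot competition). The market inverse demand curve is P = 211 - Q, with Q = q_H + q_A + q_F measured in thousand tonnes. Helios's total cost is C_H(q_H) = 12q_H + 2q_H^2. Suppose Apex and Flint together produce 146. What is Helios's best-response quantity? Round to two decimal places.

8.83

With rivals' combined output fixed at 146, Helios's profit is π_H = (211 - 146 - q_H)q_H - (12q_H + 2q_H²) = (65 - q_H)q_H - (12q_H + 2q_H²).
∂π_H/∂q_H = 53 - 6q_H = 0, so q_H = 53/6.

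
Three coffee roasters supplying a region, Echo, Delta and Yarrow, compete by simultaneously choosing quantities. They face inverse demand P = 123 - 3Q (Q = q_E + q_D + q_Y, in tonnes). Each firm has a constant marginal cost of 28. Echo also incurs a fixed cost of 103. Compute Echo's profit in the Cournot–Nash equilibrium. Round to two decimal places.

A representative firm's profit is π_i = q_i(123 - 3Q) - 28q_i.
Setting ∂π_i/∂q_i = 0 with rivals' quantities fixed: 95 - 6q_i - 3·Σ_{j≠i} q_j = 0.
With identical firms every q_j equals q_i, so Σ_{j≠i} q_j = 2q_i and 95 = 12q_i, giving q_i = 95/12.
Price P = 123 - 3·(95/4) = 207/4.
Echo's profit: (207/4 - 28)·(95/12) - 103 = 85.0208.

85.02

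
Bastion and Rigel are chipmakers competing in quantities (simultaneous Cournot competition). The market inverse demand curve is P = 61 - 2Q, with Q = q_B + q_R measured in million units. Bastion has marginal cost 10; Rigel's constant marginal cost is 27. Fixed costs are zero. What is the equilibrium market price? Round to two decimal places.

32.67

Bastion's profit: π_B = (61 - 2Q)q_B - (10q_B). Setting ∂π_B/∂q_B = 0: 51 - 4q_B - 2(q_R) = 0.
Rigel's profit: π_R = (61 - 2Q)q_R - (27q_R). Setting ∂π_R/∂q_R = 0: 34 - 4q_R - 2(q_B) = 0.
Rearranging gives the reaction functions q_B = (51 - 2q_R)/4 and q_R = (34 - 2q_B)/4.
Solving the pair: q_B = 34/3, q_R = 17/6.
Total output Q = 85/6, so price P = 61 - 2·(85/6) = 98/3.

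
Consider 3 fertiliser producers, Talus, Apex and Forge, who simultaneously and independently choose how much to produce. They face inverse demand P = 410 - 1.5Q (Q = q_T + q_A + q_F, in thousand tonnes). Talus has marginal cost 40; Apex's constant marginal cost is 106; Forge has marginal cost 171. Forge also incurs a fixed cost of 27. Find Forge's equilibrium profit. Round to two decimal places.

Talus's profit: π_T = (410 - 1.5Q)q_T - (40q_T). Setting ∂π_T/∂q_T = 0: 370 - 3q_T - (3/2)(q_A + q_F) = 0.
Apex's profit: π_A = (410 - 1.5Q)q_A - (106q_A). Setting ∂π_A/∂q_A = 0: 304 - 3q_A - (3/2)(q_T + q_F) = 0.
Forge's first-order condition: 239 - 3q_F - (3/2)(q_T + q_A) = 0.
Adding the 3 first-order conditions: 913 − 6Q = 0, so Q = 913/6.
Back-substituting: q_T = (370 − 913/4)/(3/2) = 189/2, q_A = (304 − 913/4)/(3/2) = 101/2, q_F = (239 − 913/4)/(3/2) = 43/6.
Price P = 410 - (3/2)·(913/6) = 727/4.
Forge's profit: (727/4 - 171)·(43/6) - 27 = 1201/24.

50.04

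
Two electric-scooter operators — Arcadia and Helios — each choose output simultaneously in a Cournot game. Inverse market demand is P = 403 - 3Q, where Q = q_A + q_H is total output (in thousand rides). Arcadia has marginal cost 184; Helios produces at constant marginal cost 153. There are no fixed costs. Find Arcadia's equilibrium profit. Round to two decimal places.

Arcadia's profit: π_A = (403 - 3Q)q_A - (184q_A). Setting ∂π_A/∂q_A = 0: 219 - 6q_A - 3(q_H) = 0.
Helios's first-order condition: 250 - 6q_H - 3(q_A) = 0.
So q_A = (219 - 3q_H)/6 and q_H = (250 - 3q_A)/6.
Solving the pair: q_A = 188/9, q_H = 281/9.
Price P = 403 - 3·(469/9) = 740/3.
Arcadia's profit: (740/3 - 184)·(188/9) = 1309.0370.

1309.04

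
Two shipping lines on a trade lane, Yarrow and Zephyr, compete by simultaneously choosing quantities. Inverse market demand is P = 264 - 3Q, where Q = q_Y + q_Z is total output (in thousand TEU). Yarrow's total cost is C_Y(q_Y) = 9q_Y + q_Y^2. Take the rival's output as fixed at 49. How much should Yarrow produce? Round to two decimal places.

With the rival's output fixed at 49, Yarrow's profit is π_Y = (264 - 3·49 - 3q_Y)q_Y - (9q_Y + q_Y²) = (117 - 3q_Y)q_Y - (9q_Y + q_Y²).
∂π_Y/∂q_Y = 108 - 8q_Y = 0, so q_Y = 27/2.

13.50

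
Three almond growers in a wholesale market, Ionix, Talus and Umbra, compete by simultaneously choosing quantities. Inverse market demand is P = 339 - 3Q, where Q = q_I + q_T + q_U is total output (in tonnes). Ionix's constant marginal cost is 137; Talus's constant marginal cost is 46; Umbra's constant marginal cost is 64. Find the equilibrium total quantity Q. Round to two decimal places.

Ionix's profit: π_I = (339 - 3Q)q_I - (137q_I). Setting ∂π_I/∂q_I = 0: 202 - 6q_I - 3(q_T + q_U) = 0.
Talus's first-order condition: 293 - 6q_T - 3(q_I + q_U) = 0.
Umbra's profit: π_U = (339 - 3Q)q_U - (64q_U). Setting ∂π_U/∂q_U = 0: 275 - 6q_U - 3(q_I + q_T) = 0.
Summing all 3 equations gives 770 − 12Q = 0, hence Q = 385/6.
Back-substituting: q_I = (202 − 385/2)/3 = 19/6, q_T = (293 − 385/2)/3 = 67/2, q_U = (275 − 385/2)/3 = 55/2.
Total output Q = 19/6 + 67/2 + 55/2 = 385/6.

64.17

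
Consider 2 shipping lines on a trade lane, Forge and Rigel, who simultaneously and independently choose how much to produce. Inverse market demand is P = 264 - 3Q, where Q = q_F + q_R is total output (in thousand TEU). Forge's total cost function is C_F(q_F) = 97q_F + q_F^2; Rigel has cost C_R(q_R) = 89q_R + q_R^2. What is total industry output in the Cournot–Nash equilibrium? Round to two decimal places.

Forge's profit: π_F = (264 - 3Q)q_F - (97q_F + q_F²). Setting ∂π_F/∂q_F = 0: 167 - 8q_F - 3(q_R) = 0.
Rigel's first-order condition: 175 - 8q_R - 3(q_F) = 0.
Rearranging gives the reaction functions q_F = (167 - 3q_R)/8 and q_R = (175 - 3q_F)/8.
Substituting one into the other gives q_F = 811/55 and q_R = 899/55.
Total output Q = 811/55 + 899/55 = 342/11.

31.09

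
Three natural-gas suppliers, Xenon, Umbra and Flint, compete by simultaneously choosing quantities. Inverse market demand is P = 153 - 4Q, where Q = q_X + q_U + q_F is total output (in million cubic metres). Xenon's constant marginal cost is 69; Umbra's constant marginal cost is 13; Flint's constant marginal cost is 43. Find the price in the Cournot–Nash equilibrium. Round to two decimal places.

Xenon's profit: π_X = (153 - 4Q)q_X - (69q_X). Setting ∂π_X/∂q_X = 0: 84 - 8q_X - 4(q_U + q_F) = 0.
Umbra's first-order condition: 140 - 8q_U - 4(q_X + q_F) = 0.
Flint's profit: π_F = (153 - 4Q)q_F - (43q_F). Setting ∂π_F/∂q_F = 0: 110 - 8q_F - 4(q_X + q_U) = 0.
Summing all 3 equations gives 334 − 16Q = 0, hence Q = 167/8.
Back-substituting: q_X = (84 − 167/2)/4 = 1/8, q_U = (140 − 167/2)/4 = 113/8, q_F = (110 − 167/2)/4 = 53/8.
Total output Q = 167/8, so price P = 153 - 4·(167/8) = 139/2.

69.50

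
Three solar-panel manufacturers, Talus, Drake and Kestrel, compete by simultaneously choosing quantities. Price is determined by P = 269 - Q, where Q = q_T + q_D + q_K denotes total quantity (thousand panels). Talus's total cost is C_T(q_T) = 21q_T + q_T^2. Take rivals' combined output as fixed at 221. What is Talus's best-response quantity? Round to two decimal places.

With rivals' combined output fixed at 221, Talus's profit is π_T = (269 - 221 - q_T)q_T - (21q_T + q_T²) = (48 - q_T)q_T - (21q_T + q_T²).
∂π_T/∂q_T = 27 - 4q_T = 0, so q_T = 27/4.

6.75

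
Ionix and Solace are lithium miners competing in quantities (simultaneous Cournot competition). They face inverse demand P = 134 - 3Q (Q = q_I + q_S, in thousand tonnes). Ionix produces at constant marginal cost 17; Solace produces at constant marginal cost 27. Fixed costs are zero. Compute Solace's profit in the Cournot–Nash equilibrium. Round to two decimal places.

Ionix's profit: π_I = (134 - 3Q)q_I - (17q_I). Setting ∂π_I/∂q_I = 0: 117 - 6q_I - 3(q_S) = 0.
Solace's first-order condition: 107 - 6q_S - 3(q_I) = 0.
So q_I = (117 - 3q_S)/6 and q_S = (107 - 3q_I)/6.
Solving the pair: q_I = 127/9, q_S = 97/9.
Price P = 134 - 3·(224/9) = 178/3.
Solace's profit: (178/3 - 27)·(97/9) = 348.4815.

348.48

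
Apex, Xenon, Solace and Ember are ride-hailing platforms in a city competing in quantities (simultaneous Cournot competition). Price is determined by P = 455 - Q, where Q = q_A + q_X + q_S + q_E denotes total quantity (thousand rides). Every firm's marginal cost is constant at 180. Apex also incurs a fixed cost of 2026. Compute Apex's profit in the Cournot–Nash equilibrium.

A representative firm's profit is π_i = q_i(455 - Q) - 180q_i.
Setting ∂π_i/∂q_i = 0 with rivals' quantities fixed: 275 - 2q_i - Σ_{j≠i} q_j = 0.
With identical firms every q_j equals q_i, so Σ_{j≠i} q_j = 3q_i and 275 = 5q_i, giving q_i = 55.
Price P = 455 - 220 = 235.
Apex's profit: (235 - 180)·55 - 2026 = 999.

999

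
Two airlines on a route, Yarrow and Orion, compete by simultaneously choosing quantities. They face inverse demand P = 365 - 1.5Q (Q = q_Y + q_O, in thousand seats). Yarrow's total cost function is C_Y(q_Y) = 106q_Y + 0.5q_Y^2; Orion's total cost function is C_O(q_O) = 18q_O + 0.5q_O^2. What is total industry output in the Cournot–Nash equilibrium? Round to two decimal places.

110.18

Yarrow's profit: π_Y = (365 - 1.5Q)q_Y - (106q_Y + (1/2)q_Y²). Setting ∂π_Y/∂q_Y = 0: 259 - 4q_Y - (3/2)(q_O) = 0.
Orion's profit: π_O = (365 - 1.5Q)q_O - (18q_O + (1/2)q_O²). Setting ∂π_O/∂q_O = 0: 347 - 4q_O - (3/2)(q_Y) = 0.
Best responses: q_Y = (259 - (3/2)q_O)/4, q_O = (347 - (3/2)q_Y)/4.
Solving the pair: q_Y = 37.4909, q_O = 72.6909.
Total output Q = 37.4909 + 72.6909 = 1212/11.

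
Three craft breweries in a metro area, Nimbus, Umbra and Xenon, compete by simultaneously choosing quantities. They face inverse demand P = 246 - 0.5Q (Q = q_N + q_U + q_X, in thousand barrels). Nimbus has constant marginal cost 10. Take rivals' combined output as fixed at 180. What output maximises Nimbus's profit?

With rivals' combined output fixed at 180, Nimbus's profit is π_N = (246 - (1/2)·180 - (1/2)q_N)q_N - (10q_N) = (156 - (1/2)q_N)q_N - (10q_N).
∂π_N/∂q_N = 146 - q_N = 0, so q_N = 146.

146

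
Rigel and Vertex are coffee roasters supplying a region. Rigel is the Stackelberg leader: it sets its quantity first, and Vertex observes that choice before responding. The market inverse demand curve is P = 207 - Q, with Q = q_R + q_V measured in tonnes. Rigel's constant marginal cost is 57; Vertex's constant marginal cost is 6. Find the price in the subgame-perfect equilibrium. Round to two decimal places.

81.75

The follower Vertex best-responds to any q_R: π_V = (207 - Q)q_V - 6q_V.
Follower FOC: 201 - q_R - 2q_V = 0, so q_V(q_R) = (201 - q_R)/2.
Rigel substitutes q_V(q_R) into its own profit: π_R = q_R(207 - q_R - (201 - q_R)/2) - 57q_R = (213/2 - (1/2)q_R)q_R - 57q_R.
Leader FOC: 99/2 - q_R = 0, so q_R = 99/2.
Then q_V = (201 - 99/2)/2 = 303/4.
Total output Q = 501/4, so price P = 207 - 501/4 = 327/4.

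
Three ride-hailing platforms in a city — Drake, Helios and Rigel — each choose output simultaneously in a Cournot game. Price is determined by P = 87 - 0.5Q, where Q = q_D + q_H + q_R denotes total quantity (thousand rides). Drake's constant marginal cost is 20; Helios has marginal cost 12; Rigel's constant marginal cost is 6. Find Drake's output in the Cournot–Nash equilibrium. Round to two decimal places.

Drake's profit: π_D = (87 - 0.5Q)q_D - (20q_D). Setting ∂π_D/∂q_D = 0: 67 - q_D - (1/2)(q_H + q_R) = 0.
Helios's profit: π_H = (87 - 0.5Q)q_H - (12q_H). Setting ∂π_H/∂q_H = 0: 75 - q_H - (1/2)(q_D + q_R) = 0.
Rigel's first-order condition: 81 - q_R - (1/2)(q_D + q_H) = 0.
Adding the 3 conditions: 223 − Q − Q = 0, i.e. Q = 223/2.
Back-substituting: q_D = (67 − 223/4)/(1/2) = 45/2, q_H = (75 − 223/4)/(1/2) = 77/2, q_R = (81 − 223/4)/(1/2) = 101/2.

22.50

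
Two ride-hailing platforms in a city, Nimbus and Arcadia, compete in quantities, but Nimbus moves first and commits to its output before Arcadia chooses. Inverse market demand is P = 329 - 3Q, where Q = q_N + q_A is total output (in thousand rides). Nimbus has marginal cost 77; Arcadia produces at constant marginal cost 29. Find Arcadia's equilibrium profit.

3267

Solve by backward induction. Given q_N, the follower Arcadia maximises π_A = (329 - 3q_N - 3q_A)q_A - 29q_A.
Follower FOC: 300 - 3q_N - 6q_A = 0, so q_A(q_N) = (300 - 3q_N)/6.
Nimbus substitutes q_A(q_N) into its own profit: π_N = q_N(329 - 3q_N - (300 - 3q_N)/2) - 77q_N = (179 - (3/2)q_N)q_N - 77q_N.
Maximising: ∂π_N/∂q_N = 102 - 3q_N = 0, giving q_N = 34.
Then q_A = (300 - 3·34)/6 = 33.
Price P = 329 - 3·67 = 128.
Arcadia's profit: (128 - 29)·33 = 3267.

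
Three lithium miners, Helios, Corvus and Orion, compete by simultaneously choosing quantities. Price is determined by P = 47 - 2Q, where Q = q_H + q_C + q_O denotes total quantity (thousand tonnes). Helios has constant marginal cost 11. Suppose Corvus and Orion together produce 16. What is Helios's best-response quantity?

1

With rivals' combined output fixed at 16, Helios's profit is π_H = (47 - 2·16 - 2q_H)q_H - (11q_H) = (15 - 2q_H)q_H - (11q_H).
∂π_H/∂q_H = 4 - 4q_H = 0, so q_H = 1.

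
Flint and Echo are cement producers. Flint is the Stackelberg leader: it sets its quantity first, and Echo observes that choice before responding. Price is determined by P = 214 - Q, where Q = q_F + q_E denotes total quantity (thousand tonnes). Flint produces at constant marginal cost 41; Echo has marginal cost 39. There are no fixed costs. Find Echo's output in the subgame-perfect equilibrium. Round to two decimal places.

44.75

Solve by backward induction. Given q_F, the follower Echo maximises π_E = (214 - q_F - q_E)q_E - 39q_E.
Follower FOC: 175 - q_F - 2q_E = 0, so q_E(q_F) = (175 - q_F)/2.
Flint substitutes q_E(q_F) into its own profit: π_F = q_F(214 - q_F - (175 - q_F)/2) - 41q_F = (253/2 - (1/2)q_F)q_F - 41q_F.
Leader FOC: 171/2 - q_F = 0, so q_F = 171/2.
Then q_E = (175 - 171/2)/2 = 179/4.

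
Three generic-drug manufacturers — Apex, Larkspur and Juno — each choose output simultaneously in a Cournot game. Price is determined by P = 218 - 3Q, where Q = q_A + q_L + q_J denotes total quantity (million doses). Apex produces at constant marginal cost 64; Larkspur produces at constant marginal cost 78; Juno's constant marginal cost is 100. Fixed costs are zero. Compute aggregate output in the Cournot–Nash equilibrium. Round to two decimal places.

34.33

Apex's profit: π_A = (218 - 3Q)q_A - (64q_A). Setting ∂π_A/∂q_A = 0: 154 - 6q_A - 3(q_L + q_J) = 0.
Larkspur's first-order condition: 140 - 6q_L - 3(q_A + q_J) = 0.
Juno's first-order condition: 118 - 6q_J - 3(q_A + q_L) = 0.
Adding the 3 conditions: 412 − 6Q − 6Q = 0, i.e. Q = 103/3.
Back-substituting: q_A = (154 − 103)/3 = 17, q_L = (140 − 103)/3 = 37/3, q_J = (118 − 103)/3 = 5.
Total output Q = 17 + 37/3 + 5 = 103/3.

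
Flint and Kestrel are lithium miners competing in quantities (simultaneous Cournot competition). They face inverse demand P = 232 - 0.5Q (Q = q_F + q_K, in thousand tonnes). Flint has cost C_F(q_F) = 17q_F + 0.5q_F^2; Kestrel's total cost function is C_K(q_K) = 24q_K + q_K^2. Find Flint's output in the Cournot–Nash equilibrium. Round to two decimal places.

94.09

Flint's profit: π_F = (232 - 0.5Q)q_F - (17q_F + (1/2)q_F²). Setting ∂π_F/∂q_F = 0: 215 - 2q_F - (1/2)(q_K) = 0.
Kestrel's first-order condition: 208 - 3q_K - (1/2)(q_F) = 0.
Rearranging gives the reaction functions q_F = (215 - (1/2)q_K)/2 and q_K = (208 - (1/2)q_F)/3.
Substituting one into the other gives q_F = 94.0870 and q_K = 1234/23.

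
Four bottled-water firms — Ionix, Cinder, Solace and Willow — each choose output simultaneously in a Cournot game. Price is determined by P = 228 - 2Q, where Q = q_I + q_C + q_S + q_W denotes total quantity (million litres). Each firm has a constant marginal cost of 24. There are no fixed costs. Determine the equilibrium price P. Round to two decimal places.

Each firm earns π_i = (228 - 2Q)q_i - 24q_i.
First-order condition (treating rivals' output as given): 204 - 4q_i - 2·Σ_{j≠i} q_j = 0.
With identical firms every q_j equals q_i, so Σ_{j≠i} q_j = 3q_i and 204 = 10q_i, giving q_i = 102/5.
Total output Q = 408/5, so price P = 228 - 2·(408/5) = 324/5.

64.80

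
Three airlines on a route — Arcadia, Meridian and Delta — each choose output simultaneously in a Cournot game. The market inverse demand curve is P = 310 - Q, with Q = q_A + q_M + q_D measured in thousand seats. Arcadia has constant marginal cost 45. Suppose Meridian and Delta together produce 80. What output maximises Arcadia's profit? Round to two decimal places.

92.50

With rivals' combined output fixed at 80, Arcadia's profit is π_A = (310 - 80 - q_A)q_A - (45q_A) = (230 - q_A)q_A - (45q_A).
∂π_A/∂q_A = 185 - 2q_A = 0, so q_A = 185/2.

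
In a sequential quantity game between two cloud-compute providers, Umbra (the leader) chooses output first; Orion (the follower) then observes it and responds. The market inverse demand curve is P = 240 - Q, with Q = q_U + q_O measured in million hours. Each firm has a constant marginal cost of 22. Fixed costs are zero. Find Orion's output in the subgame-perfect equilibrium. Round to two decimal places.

The follower Orion best-responds to any q_U: π_O = (240 - Q)q_O - 22q_O.
Setting the follower's marginal profit to zero, 218 - q_U - 2q_O = 0, i.e. q_O = (218 - q_U)/2.
Umbra substitutes q_O(q_U) into its own profit: π_U = q_U(240 - q_U - (218 - q_U)/2) - 22q_U = (131 - (1/2)q_U)q_U - 22q_U.
Maximising: ∂π_U/∂q_U = 109 - q_U = 0, giving q_U = 109.
Then q_O = (218 - 109)/2 = 109/2.

54.50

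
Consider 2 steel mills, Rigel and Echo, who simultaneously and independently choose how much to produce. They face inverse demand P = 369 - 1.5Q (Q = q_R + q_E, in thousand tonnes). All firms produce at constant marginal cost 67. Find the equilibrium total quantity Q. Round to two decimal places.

134.22

A representative firm's profit is π_i = q_i(369 - 1.5Q) - 67q_i.
Setting ∂π_i/∂q_i = 0 with rivals' quantities fixed: 302 - 3q_i - (3/2)q_j = 0.
By symmetry each firm produces the same amount; substituting q_j = q_i yields q_i = 302/(9/2) = 604/9.
Total output Q = 604/9 + 604/9 = 1208/9.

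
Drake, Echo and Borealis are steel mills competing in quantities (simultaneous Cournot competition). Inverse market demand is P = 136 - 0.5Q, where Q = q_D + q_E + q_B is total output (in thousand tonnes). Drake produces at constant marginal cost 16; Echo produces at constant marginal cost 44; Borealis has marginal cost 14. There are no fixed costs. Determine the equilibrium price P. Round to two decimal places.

Drake's profit: π_D = (136 - 0.5Q)q_D - (16q_D). Setting ∂π_D/∂q_D = 0: 120 - q_D - (1/2)(q_E + q_B) = 0.
Echo's first-order condition: 92 - q_E - (1/2)(q_D + q_B) = 0.
Borealis's first-order condition: 122 - q_B - (1/2)(q_D + q_E) = 0.
Adding the 3 first-order conditions: 334 − 2Q = 0, so Q = 167.
Back-substituting: q_D = (120 − 167/2)/(1/2) = 73, q_E = (92 − 167/2)/(1/2) = 17, q_B = (122 − 167/2)/(1/2) = 77.
Total output Q = 167, so price P = 136 - (1/2)·167 = 105/2.

52.50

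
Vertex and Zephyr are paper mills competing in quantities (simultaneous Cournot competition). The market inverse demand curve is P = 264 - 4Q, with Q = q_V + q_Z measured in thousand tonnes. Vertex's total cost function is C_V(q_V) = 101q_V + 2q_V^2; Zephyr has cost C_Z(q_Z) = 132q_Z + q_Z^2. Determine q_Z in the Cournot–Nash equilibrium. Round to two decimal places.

8.96

Vertex's profit: π_V = (264 - 4Q)q_V - (101q_V + 2q_V²). Setting ∂π_V/∂q_V = 0: 163 - 12q_V - 4(q_Z) = 0.
Zephyr's first-order condition: 132 - 10q_Z - 4(q_V) = 0.
Best responses: q_V = (163 - 4q_Z)/12, q_Z = (132 - 4q_V)/10.
Solving the pair: q_V = 551/52, q_Z = 233/26.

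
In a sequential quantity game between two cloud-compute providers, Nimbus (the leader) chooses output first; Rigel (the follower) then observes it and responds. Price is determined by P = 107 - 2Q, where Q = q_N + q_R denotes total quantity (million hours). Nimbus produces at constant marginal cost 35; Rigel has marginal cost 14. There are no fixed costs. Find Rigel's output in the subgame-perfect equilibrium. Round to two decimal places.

Solve by backward induction. Given q_N, the follower Rigel maximises π_R = (107 - 2q_N - 2q_R)q_R - 14q_R.
∂π_R/∂q_R = 93 - 2q_N - 4q_R = 0 gives the reaction function q_R = (93 - 2q_N)/4.
The leader anticipates this reaction. Substituting into P = 107 - 2Q gives P = 121/2 - q_N, so π_N = (121/2 - q_N)q_N - 35q_N.
The leader's first-order condition 51/2 - 2q_N = 0 yields q_N = 51/4.
Then q_R = (93 - 2·(51/4))/4 = 135/8.

16.88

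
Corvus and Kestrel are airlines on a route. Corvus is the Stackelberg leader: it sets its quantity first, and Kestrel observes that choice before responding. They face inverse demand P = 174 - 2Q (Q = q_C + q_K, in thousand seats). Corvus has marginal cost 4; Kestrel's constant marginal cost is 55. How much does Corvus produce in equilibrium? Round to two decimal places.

The follower Kestrel best-responds to any q_C: π_K = (174 - 2Q)q_K - 55q_K.
∂π_K/∂q_K = 119 - 2q_C - 4q_K = 0 gives the reaction function q_K = (119 - 2q_C)/4.
Corvus substitutes q_K(q_C) into its own profit: π_C = q_C(174 - 2q_C - (119 - 2q_C)/2) - 4q_C = (229/2 - q_C)q_C - 4q_C.
Leader FOC: 221/2 - 2q_C = 0, so q_C = 221/4.
Then q_K = (119 - 2·(221/4))/4 = 17/8.

55.25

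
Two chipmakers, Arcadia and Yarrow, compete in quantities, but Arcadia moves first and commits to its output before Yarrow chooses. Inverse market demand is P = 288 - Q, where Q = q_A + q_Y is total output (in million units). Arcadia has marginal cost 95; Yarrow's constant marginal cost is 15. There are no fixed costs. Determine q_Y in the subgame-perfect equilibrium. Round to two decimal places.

108.25

The follower Yarrow best-responds to any q_A: π_Y = (288 - Q)q_Y - 15q_Y.
Setting the follower's marginal profit to zero, 273 - q_A - 2q_Y = 0, i.e. q_Y = (273 - q_A)/2.
Arcadia substitutes q_Y(q_A) into its own profit: π_A = q_A(288 - q_A - (273 - q_A)/2) - 95q_A = (303/2 - (1/2)q_A)q_A - 95q_A.
The leader's first-order condition 113/2 - q_A = 0 yields q_A = 113/2.
Then q_Y = (273 - 113/2)/2 = 433/4.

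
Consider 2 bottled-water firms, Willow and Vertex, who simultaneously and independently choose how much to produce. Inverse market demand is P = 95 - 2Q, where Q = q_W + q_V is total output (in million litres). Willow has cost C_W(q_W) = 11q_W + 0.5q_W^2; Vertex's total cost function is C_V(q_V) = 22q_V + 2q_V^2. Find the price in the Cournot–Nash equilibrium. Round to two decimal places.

54.83

Willow's profit: π_W = (95 - 2Q)q_W - (11q_W + (1/2)q_W²). Setting ∂π_W/∂q_W = 0: 84 - 5q_W - 2(q_V) = 0.
Vertex's first-order condition: 73 - 8q_V - 2(q_W) = 0.
Best responses: q_W = (84 - 2q_V)/5, q_V = (73 - 2q_W)/8.
Substituting one into the other gives q_W = 263/18 and q_V = 197/36.
Total output Q = 241/12, so price P = 95 - 2·(241/12) = 329/6.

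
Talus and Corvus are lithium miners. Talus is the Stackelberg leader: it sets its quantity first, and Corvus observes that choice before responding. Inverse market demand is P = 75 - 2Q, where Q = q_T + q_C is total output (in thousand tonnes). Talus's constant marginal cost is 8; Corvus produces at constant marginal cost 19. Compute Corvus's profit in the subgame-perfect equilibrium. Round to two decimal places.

The follower Corvus best-responds to any q_T: π_C = (75 - 2Q)q_C - 19q_C.
Setting the follower's marginal profit to zero, 56 - 2q_T - 4q_C = 0, i.e. q_C = (56 - 2q_T)/4.
Talus substitutes q_C(q_T) into its own profit: π_T = q_T(75 - 2q_T - (56 - 2q_T)/2) - 8q_T = (47 - q_T)q_T - 8q_T.
The leader's first-order condition 39 - 2q_T = 0 yields q_T = 39/2.
Then q_C = (56 - 2·(39/2))/4 = 17/4.
Price P = 75 - 2·(95/4) = 55/2.
Corvus's profit: (55/2 - 19)·(17/4) = 289/8.

36.13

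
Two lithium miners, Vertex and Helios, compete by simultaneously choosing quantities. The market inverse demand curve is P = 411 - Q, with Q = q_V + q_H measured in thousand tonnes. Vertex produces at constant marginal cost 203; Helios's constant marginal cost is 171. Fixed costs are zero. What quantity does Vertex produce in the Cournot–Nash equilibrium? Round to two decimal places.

Vertex's profit: π_V = (411 - Q)q_V - (203q_V). Setting ∂π_V/∂q_V = 0: 208 - 2q_V - (q_H) = 0.
Helios's profit: π_H = (411 - Q)q_H - (171q_H). Setting ∂π_H/∂q_H = 0: 240 - 2q_H - (q_V) = 0.
So q_V = (208 - q_H)/2 and q_H = (240 - q_V)/2.
Substituting one into the other gives q_V = 176/3 and q_H = 272/3.

58.67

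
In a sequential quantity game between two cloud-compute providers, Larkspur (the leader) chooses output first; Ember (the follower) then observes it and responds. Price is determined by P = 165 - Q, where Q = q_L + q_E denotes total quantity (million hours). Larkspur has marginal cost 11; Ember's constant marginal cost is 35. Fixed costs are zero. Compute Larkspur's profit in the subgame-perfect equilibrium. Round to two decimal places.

Solve by backward induction. Given q_L, the follower Ember maximises π_E = (165 - q_L - q_E)q_E - 35q_E.
Follower FOC: 130 - q_L - 2q_E = 0, so q_E(q_L) = (130 - q_L)/2.
Larkspur substitutes q_E(q_L) into its own profit: π_L = q_L(165 - q_L - (130 - q_L)/2) - 11q_L = (100 - (1/2)q_L)q_L - 11q_L.
Leader FOC: 89 - q_L = 0, so q_L = 89.
Then q_E = (130 - 89)/2 = 41/2.
Price P = 165 - 219/2 = 111/2.
Larkspur's profit: (111/2 - 11)·89 = 3960.5000.

3960.50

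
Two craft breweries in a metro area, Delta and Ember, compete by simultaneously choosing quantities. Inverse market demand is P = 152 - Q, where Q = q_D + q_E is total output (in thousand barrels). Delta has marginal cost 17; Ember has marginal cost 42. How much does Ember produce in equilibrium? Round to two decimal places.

28.33

Delta's profit: π_D = (152 - Q)q_D - (17q_D). Setting ∂π_D/∂q_D = 0: 135 - 2q_D - (q_E) = 0.
Ember's profit: π_E = (152 - Q)q_E - (42q_E). Setting ∂π_E/∂q_E = 0: 110 - 2q_E - (q_D) = 0.
So q_D = (135 - q_E)/2 and q_E = (110 - q_D)/2.
Substituting one into the other gives q_D = 160/3 and q_E = 85/3.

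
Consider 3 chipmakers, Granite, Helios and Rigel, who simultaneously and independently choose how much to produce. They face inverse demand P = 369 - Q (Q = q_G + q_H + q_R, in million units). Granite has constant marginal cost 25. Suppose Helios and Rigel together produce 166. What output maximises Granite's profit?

89

With rivals' combined output fixed at 166, Granite's profit is π_G = (369 - 166 - q_G)q_G - (25q_G) = (203 - q_G)q_G - (25q_G).
∂π_G/∂q_G = 178 - 2q_G = 0, so q_G = 89.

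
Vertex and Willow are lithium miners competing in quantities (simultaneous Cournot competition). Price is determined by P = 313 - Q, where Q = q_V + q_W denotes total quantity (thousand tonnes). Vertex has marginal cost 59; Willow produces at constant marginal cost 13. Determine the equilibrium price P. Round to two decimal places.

128.33

Vertex's profit: π_V = (313 - Q)q_V - (59q_V). Setting ∂π_V/∂q_V = 0: 254 - 2q_V - (q_W) = 0.
Willow's first-order condition: 300 - 2q_W - (q_V) = 0.
So q_V = (254 - q_W)/2 and q_W = (300 - q_V)/2.
Substituting one into the other gives q_V = 208/3 and q_W = 346/3.
Total output Q = 554/3, so price P = 313 - 554/3 = 385/3.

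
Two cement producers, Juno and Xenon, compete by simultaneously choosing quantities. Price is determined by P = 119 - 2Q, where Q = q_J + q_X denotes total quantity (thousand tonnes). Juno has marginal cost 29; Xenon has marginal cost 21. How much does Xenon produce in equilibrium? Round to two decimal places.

Juno's profit: π_J = (119 - 2Q)q_J - (29q_J). Setting ∂π_J/∂q_J = 0: 90 - 4q_J - 2(q_X) = 0.
Xenon's first-order condition: 98 - 4q_X - 2(q_J) = 0.
Best responses: q_J = (90 - 2q_X)/4, q_X = (98 - 2q_J)/4.
Substituting one into the other gives q_J = 41/3 and q_X = 53/3.

17.67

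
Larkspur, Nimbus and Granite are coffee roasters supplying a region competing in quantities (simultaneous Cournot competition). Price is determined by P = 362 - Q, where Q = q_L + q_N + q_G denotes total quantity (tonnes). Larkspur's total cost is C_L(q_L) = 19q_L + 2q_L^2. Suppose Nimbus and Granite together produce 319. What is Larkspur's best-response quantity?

With rivals' combined output fixed at 319, Larkspur's profit is π_L = (362 - 319 - q_L)q_L - (19q_L + 2q_L²) = (43 - q_L)q_L - (19q_L + 2q_L²).
∂π_L/∂q_L = 24 - 6q_L = 0, so q_L = 4.

4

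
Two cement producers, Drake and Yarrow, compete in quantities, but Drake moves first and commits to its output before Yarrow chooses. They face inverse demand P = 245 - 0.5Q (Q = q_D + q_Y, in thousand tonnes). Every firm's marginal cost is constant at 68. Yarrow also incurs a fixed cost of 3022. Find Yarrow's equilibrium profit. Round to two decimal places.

The follower Yarrow best-responds to any q_D: π_Y = (245 - 0.5Q)q_Y - 68q_Y.
∂π_Y/∂q_Y = 177 - (1/2)q_D - q_Y = 0 gives the reaction function q_Y = (177 - (1/2)q_D).
Drake substitutes q_Y(q_D) into its own profit: π_D = q_D(245 - (1/2)q_D - (177 - (1/2)q_D)/2) - 68q_D = (313/2 - (1/4)q_D)q_D - 68q_D.
Maximising: ∂π_D/∂q_D = 177/2 - (1/2)q_D = 0, giving q_D = 177.
Then q_Y = (177 - (1/2)·177) = 177/2.
Price P = 245 - (1/2)·(531/2) = 449/4.
Yarrow's profit: (449/4 - 68)·(177/2) - 3022 = 894.1250.

894.13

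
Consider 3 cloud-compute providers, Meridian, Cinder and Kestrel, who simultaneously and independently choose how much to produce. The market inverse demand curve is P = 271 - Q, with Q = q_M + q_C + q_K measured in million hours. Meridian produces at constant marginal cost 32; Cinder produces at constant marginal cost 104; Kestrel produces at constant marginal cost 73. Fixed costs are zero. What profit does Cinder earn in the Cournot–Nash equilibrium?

256

Meridian's profit: π_M = (271 - Q)q_M - (32q_M). Setting ∂π_M/∂q_M = 0: 239 - 2q_M - (q_C + q_K) = 0.
Cinder's first-order condition: 167 - 2q_C - (q_M + q_K) = 0.
Kestrel's first-order condition: 198 - 2q_K - (q_M + q_C) = 0.
Summing all 3 equations gives 604 − 4Q = 0, hence Q = 151.
Back-substituting: q_M = (239 − 151) = 88, q_C = (167 − 151) = 16, q_K = (198 − 151) = 47.
Price P = 271 - 151 = 120.
Cinder's profit: (120 - 104)·16 = 256.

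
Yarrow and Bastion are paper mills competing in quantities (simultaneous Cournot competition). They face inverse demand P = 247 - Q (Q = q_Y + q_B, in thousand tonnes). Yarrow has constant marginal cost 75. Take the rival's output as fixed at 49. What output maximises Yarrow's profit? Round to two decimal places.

61.50

With the rival's output fixed at 49, Yarrow's profit is π_Y = (247 - 49 - q_Y)q_Y - (75q_Y) = (198 - q_Y)q_Y - (75q_Y).
∂π_Y/∂q_Y = 123 - 2q_Y = 0, so q_Y = 123/2.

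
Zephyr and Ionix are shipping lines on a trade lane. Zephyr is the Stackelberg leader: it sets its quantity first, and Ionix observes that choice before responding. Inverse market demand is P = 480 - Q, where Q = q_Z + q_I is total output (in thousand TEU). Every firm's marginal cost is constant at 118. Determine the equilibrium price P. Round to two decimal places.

208.50

The follower Ionix best-responds to any q_Z: π_I = (480 - Q)q_I - 118q_I.
Follower FOC: 362 - q_Z - 2q_I = 0, so q_I(q_Z) = (362 - q_Z)/2.
The leader anticipates this reaction. Substituting into P = 480 - Q gives P = 299 - (1/2)q_Z, so π_Z = (299 - (1/2)q_Z)q_Z - 118q_Z.
Maximising: ∂π_Z/∂q_Z = 181 - q_Z = 0, giving q_Z = 181.
Then q_I = (362 - 181)/2 = 181/2.
Total output Q = 543/2, so price P = 480 - 543/2 = 417/2.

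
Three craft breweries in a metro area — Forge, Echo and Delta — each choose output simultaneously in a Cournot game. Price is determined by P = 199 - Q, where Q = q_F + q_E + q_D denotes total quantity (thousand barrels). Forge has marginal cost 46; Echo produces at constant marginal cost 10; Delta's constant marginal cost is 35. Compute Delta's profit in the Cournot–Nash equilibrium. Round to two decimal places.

1406.25

Forge's profit: π_F = (199 - Q)q_F - (46q_F). Setting ∂π_F/∂q_F = 0: 153 - 2q_F - (q_E + q_D) = 0.
Echo's first-order condition: 189 - 2q_E - (q_F + q_D) = 0.
Delta's first-order condition: 164 - 2q_D - (q_F + q_E) = 0.
Adding the 3 conditions: 506 − 2Q − 2Q = 0, i.e. Q = 253/2.
Back-substituting: q_F = (153 − 253/2) = 53/2, q_E = (189 − 253/2) = 125/2, q_D = (164 − 253/2) = 75/2.
Price P = 199 - 253/2 = 145/2.
Delta's profit: (145/2 - 35)·(75/2) = 1406.2500.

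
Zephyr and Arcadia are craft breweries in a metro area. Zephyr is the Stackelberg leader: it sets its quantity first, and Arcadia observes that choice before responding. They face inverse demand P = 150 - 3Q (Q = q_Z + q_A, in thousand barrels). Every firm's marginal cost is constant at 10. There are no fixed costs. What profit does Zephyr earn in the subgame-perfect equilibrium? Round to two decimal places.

The follower Arcadia best-responds to any q_Z: π_A = (150 - 3Q)q_A - 10q_A.
Setting the follower's marginal profit to zero, 140 - 3q_Z - 6q_A = 0, i.e. q_A = (140 - 3q_Z)/6.
The leader anticipates this reaction. Substituting into P = 150 - 3Q gives P = 80 - (3/2)q_Z, so π_Z = (80 - (3/2)q_Z)q_Z - 10q_Z.
Leader FOC: 70 - 3q_Z = 0, so q_Z = 70/3.
Then q_A = (140 - 3·(70/3))/6 = 35/3.
Price P = 150 - 3·35 = 45.
Zephyr's profit: (45 - 10)·(70/3) = 816.6667.

816.67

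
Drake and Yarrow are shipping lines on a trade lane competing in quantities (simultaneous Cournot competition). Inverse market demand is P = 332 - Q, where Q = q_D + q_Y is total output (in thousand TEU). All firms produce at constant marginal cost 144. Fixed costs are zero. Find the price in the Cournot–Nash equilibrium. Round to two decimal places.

206.67

Each firm earns π_i = (332 - Q)q_i - 144q_i.
First-order condition (treating rivals' output as given): 188 - 2q_i - q_j = 0.
By symmetry each firm produces the same amount; substituting q_j = q_i yields q_i = 188/3.
Total output Q = 376/3, so price P = 332 - 376/3 = 620/3.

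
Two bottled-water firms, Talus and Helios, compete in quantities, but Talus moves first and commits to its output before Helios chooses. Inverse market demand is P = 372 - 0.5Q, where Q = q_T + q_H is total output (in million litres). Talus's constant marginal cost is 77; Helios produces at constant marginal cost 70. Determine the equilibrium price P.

149

The follower Helios best-responds to any q_T: π_H = (372 - 0.5Q)q_H - 70q_H.
Setting the follower's marginal profit to zero, 302 - (1/2)q_T - q_H = 0, i.e. q_H = (302 - (1/2)q_T).
The leader anticipates this reaction. Substituting into P = 372 - 0.5Q gives P = 221 - (1/4)q_T, so π_T = (221 - (1/4)q_T)q_T - 77q_T.
The leader's first-order condition 144 - (1/2)q_T = 0 yields q_T = 288.
Then q_H = (302 - (1/2)·288) = 158.
Total output Q = 446, so price P = 372 - (1/2)·446 = 149.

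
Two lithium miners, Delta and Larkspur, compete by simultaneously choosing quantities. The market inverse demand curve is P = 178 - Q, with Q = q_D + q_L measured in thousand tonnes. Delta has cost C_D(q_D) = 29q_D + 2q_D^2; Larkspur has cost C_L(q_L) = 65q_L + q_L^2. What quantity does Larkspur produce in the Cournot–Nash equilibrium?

23

Delta's profit: π_D = (178 - Q)q_D - (29q_D + 2q_D²). Setting ∂π_D/∂q_D = 0: 149 - 6q_D - (q_L) = 0.
Larkspur's profit: π_L = (178 - Q)q_L - (65q_L + q_L²). Setting ∂π_L/∂q_L = 0: 113 - 4q_L - (q_D) = 0.
Rearranging gives the reaction functions q_D = (149 - q_L)/6 and q_L = (113 - q_D)/4.
Substituting one into the other gives q_D = 21 and q_L = 23.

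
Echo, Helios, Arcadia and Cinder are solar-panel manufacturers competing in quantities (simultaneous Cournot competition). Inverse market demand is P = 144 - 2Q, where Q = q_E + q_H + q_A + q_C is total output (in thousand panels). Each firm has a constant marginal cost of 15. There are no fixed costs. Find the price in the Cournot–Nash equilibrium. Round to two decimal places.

40.80

Each firm earns π_i = (144 - 2Q)q_i - 15q_i.
First-order condition (treating rivals' output as given): 129 - 4q_i - 2·Σ_{j≠i} q_j = 0.
With identical firms every q_j equals q_i, so Σ_{j≠i} q_j = 3q_i and 129 = 10q_i, giving q_i = 129/10.
Total output Q = 258/5, so price P = 144 - 2·(258/5) = 204/5.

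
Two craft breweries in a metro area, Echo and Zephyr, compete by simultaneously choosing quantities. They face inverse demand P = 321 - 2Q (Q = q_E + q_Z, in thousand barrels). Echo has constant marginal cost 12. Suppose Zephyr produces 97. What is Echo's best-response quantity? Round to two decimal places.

With the rival's output fixed at 97, Echo's profit is π_E = (321 - 2·97 - 2q_E)q_E - (12q_E) = (127 - 2q_E)q_E - (12q_E).
∂π_E/∂q_E = 115 - 4q_E = 0, so q_E = 115/4.

28.75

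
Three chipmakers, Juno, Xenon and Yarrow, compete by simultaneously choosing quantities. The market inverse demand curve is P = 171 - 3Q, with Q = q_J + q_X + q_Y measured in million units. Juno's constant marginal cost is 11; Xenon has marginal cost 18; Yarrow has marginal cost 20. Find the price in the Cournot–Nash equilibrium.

55

Juno's profit: π_J = (171 - 3Q)q_J - (11q_J). Setting ∂π_J/∂q_J = 0: 160 - 6q_J - 3(q_X + q_Y) = 0.
Xenon's profit: π_X = (171 - 3Q)q_X - (18q_X). Setting ∂π_X/∂q_X = 0: 153 - 6q_X - 3(q_J + q_Y) = 0.
Yarrow's profit: π_Y = (171 - 3Q)q_Y - (20q_Y). Setting ∂π_Y/∂q_Y = 0: 151 - 6q_Y - 3(q_J + q_X) = 0.
Adding the 3 conditions: 464 − 6Q − 6Q = 0, i.e. Q = 116/3.
Back-substituting: q_J = (160 − 116)/3 = 44/3, q_X = (153 − 116)/3 = 37/3, q_Y = (151 − 116)/3 = 35/3.
Total output Q = 116/3, so price P = 171 - 3·(116/3) = 55.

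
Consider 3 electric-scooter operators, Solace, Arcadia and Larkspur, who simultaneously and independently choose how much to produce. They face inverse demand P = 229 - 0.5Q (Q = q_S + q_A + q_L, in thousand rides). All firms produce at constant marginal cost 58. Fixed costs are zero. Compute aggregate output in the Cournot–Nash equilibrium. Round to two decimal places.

256.50

Each firm earns π_i = (229 - 0.5Q)q_i - 58q_i.
Setting ∂π_i/∂q_i = 0 with rivals' quantities fixed: 171 - q_i - (1/2)·Σ_{j≠i} q_j = 0.
With identical firms every q_j equals q_i, so Σ_{j≠i} q_j = 2q_i and 171 = 2q_i, giving q_i = 171/2.
Total output Q = 171/2 + 171/2 + 171/2 = 513/2.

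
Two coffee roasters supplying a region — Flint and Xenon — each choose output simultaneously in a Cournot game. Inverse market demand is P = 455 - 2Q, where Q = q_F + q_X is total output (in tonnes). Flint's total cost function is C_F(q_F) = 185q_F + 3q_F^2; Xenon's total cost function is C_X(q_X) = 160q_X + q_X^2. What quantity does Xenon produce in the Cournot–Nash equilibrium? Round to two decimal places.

43.04

Flint's profit: π_F = (455 - 2Q)q_F - (185q_F + 3q_F²). Setting ∂π_F/∂q_F = 0: 270 - 10q_F - 2(q_X) = 0.
Xenon's profit: π_X = (455 - 2Q)q_X - (160q_X + q_X²). Setting ∂π_X/∂q_X = 0: 295 - 6q_X - 2(q_F) = 0.
Best responses: q_F = (270 - 2q_X)/10, q_X = (295 - 2q_F)/6.
Solving the pair: q_F = 515/28, q_X = 1205/28.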